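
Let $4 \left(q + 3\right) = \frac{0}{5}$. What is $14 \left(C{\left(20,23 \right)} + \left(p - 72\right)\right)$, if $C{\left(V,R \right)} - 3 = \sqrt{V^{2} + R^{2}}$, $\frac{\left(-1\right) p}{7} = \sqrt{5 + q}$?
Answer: $-966 - 98 \sqrt{2} + 14 \sqrt{929} \approx -677.88$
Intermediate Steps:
$q = -3$ ($q = -3 + \frac{0 \cdot \frac{1}{5}}{4} = -3 + \frac{1}{4} \cdot 0 = -3 + 0 = -3$)
$p = - 7 \sqrt{2}$ ($p = - 7 \sqrt{5 - 3} = - 7 \sqrt{2} \approx -9.8995$)
$C{\left(V,R \right)} = 3 + \sqrt{R^{2} + V^{2}}$ ($C{\left(V,R \right)} = 3 + \sqrt{V^{2} + R^{2}} = 3 + \sqrt{R^{2} + V^{2}}$)
$14 \left(C{\left(20,23 \right)} + \left(p - 72\right)\right) = 14 \left(\left(3 + \sqrt{23^{2} + 20^{2}}\right) - \left(72 + 7 \sqrt{2}\right)\right) = 14 \left(\left(3 + \sqrt{529 + 400}\right) - \left(72 + 7 \sqrt{2}\right)\right) = 14 \left(\left(3 + \sqrt{929}\right) - \left(72 + 7 \sqrt{2}\right)\right) = 14 \left(-69 + \sqrt{929} - 7 \sqrt{2}\right) = -966 - 98 \sqrt{2} + 14 \sqrt{929}$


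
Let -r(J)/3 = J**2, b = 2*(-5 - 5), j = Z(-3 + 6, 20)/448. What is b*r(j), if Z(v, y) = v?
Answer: 135/50176 ≈ 0.0026905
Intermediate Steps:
j = 3/448 (j = (-3 + 6)/448 = 3*(1/448) = 3/448 ≈ 0.0066964)
b = -20 (b = 2*(-10) = -20)
r(J) = -3*J**2
b*r(j) = -(-60)*(3/448)**2 = -(-60)*9/200704 = -20*(-27/200704) = 135/50176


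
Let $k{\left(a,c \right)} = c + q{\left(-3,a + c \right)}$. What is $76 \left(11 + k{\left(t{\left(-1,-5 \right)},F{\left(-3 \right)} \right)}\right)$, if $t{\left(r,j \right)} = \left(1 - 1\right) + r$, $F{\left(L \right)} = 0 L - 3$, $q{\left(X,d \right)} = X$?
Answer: $380$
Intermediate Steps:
$F{\left(L \right)} = -3$ ($F{\left(L \right)} = 0 - 3 = -3$)
$t{\left(r,j \right)} = r$ ($t{\left(r,j \right)} = 0 + r = r$)
$k{\left(a,c \right)} = -3 + c$ ($k{\left(a,c \right)} = c - 3 = -3 + c$)
$76 \left(11 + k{\left(t{\left(-1,-5 \right)},F{\left(-3 \right)} \right)}\right) = 76 \left(11 - 6\right) = 76 \cdot 5 = 380$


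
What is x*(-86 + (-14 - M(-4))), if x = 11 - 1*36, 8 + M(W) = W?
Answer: 2200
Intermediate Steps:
M(W) = -8 + W
x = -25 (x = 11 - 36 = -25)
x*(-86 + (-14 - M(-4))) = -25*(-86 + (-14 - (-8 - 4))) = -25*(-86 + (-14 - 1*(-12))) = -25*(-86 + (-14 + 12)) = -25*(-86 - 2) = -25*(-88) = 2200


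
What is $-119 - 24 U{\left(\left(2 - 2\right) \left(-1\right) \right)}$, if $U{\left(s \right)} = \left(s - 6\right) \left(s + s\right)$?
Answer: $-119$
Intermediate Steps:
$U{\left(s \right)} = 2 s \left(-6 + s\right)$ ($U{\left(s \right)} = \left(-6 + s\right) 2 s = 2 s \left(-6 + s\right)$)
$-119 - 24 U{\left(\left(2 - 2\right) \left(-1\right) \right)} = -119 - 24 \cdot 2 \left(2 - 2\right) \left(-1\right) \left(-6 + \left(2 - 2\right) \left(-1\right)\right) = -119 - 24 \cdot 2 \cdot 0 \left(-1\right) \left(-6 + 0 \left(-1\right)\right) = -119 - 24 \cdot 2 \cdot 0 \left(-6 + 0\right) = -119 - 24 \cdot 2 \cdot 0 \left(-6\right) = -119 - 0 = -119 + 0 = -119$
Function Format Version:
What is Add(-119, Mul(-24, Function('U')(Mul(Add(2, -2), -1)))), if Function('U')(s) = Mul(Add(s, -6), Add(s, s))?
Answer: -119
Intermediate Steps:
Function('U')(s) = Mul(2, s, Add(-6, s)) (Function('U')(s) = Mul(Add(-6, s), Mul(2, s)) = Mul(2, s, Add(-6, s)))
Add(-119, Mul(-24, Function('U')(Mul(Add(2, -2), -1)))) = Add(-119, Mul(-24, Mul(2, Mul(Add(2, -2), -1), Add(-6, Mul(Add(2, -2), -1))))) = Add(-119, Mul(-24, Mul(2, Mul(0, -1), Add(-6, Mul(0, -1))))) = Add(-119, Mul(-24, Mul(2, 0, Add(-6, 0)))) = Add(-119, Mul(-24, Mul(2, 0, -6))) = Add(-119, Mul(-24, 0)) = Add(-119, 0) = -119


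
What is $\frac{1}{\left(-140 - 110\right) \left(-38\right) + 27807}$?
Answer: $\frac{1}{37307} \approx 2.6805 \cdot 10^{-5}$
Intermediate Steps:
$\frac{1}{\left(-140 - 110\right) \left(-38\right) + 27807} = \frac{1}{\left(-250\right) \left(-38\right) + 27807} = \frac{1}{9500 + 27807} = \frac{1}{37307}$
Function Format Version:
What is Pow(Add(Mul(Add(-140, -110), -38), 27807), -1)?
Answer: Rational(1, 37307) ≈ 2.6805e-5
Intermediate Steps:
Pow(Add(Mul(Add(-140, -110), -38), 27807), -1) = Pow(Add(Mul(-250, -38), 27807), -1) = Pow(Add(9500, 27807), -1) = Pow(37307, -1) = Rational(1, 37307)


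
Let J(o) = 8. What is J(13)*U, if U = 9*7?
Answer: 504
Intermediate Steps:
U = 63
J(13)*U = 8*63 = 504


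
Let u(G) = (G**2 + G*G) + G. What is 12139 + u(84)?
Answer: 26335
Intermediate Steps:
u(G) = G + 2*G**2 (u(G) = (G**2 + G**2) + G = 2*G**2 + G = G + 2*G**2)
12139 + u(84) = 12139 + 84*(1 + 2*84) = 12139 + 84*(1 + 168) = 12139 + 84*169 = 12139 + 14196 = 26335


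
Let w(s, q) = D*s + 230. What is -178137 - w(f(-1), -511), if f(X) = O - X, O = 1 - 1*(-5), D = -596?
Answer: -174195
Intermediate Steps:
O = 6 (O = 1 + 5 = 6)
f(X) = 6 - X
w(s, q) = 230 - 596*s (w(s, q) = -596*s + 230 = 230 - 596*s)
-178137 - w(f(-1), -511) = -178137 - (230 - 596*(6 - 1*(-1))) = -178137 - (230 - 596*(6 + 1)) = -178137 - (230 - 596*7) = -178137 - (230 - 4172) = -178137 - 1*(-3942) = -178137 + 3942 = -174195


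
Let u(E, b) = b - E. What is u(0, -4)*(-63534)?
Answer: 254136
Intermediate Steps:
u(0, -4)*(-63534) = (-4 - 1*0)*(-63534) = (-4 + 0)*(-63534) = -4*(-63534) = 254136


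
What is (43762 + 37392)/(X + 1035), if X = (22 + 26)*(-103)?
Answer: -81154/3909 ≈ -20.761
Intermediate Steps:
X = -4944 (X = 48*(-103) = -4944)
(43762 + 37392)/(X + 1035) = (43762 + 37392)/(-4944 + 1035) = 81154/(-3909) = 81154*(-1/3909) = -81154/3909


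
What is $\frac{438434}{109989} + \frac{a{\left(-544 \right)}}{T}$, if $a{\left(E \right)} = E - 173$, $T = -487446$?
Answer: $\frac{71263920559}{17871232698} \approx 3.9876$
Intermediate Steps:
$a{\left(E \right)} = -173 + E$
$\frac{438434}{109989} + \frac{a{\left(-544 \right)}}{T} = \frac{438434}{109989} + \frac{-173 - 544}{-487446} = 438434 \cdot \frac{1}{109989} - - \frac{239}{162482} = \frac{438434}{109989} + \frac{239}{162482} = \frac{71263920559}{17871232698}$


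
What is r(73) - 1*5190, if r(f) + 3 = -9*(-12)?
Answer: -5085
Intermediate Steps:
r(f) = 105 (r(f) = -3 - 9*(-12) = -3 + 108 = 105)
r(73) - 1*5190 = 105 - 1*5190 = 105 - 5190 = -5085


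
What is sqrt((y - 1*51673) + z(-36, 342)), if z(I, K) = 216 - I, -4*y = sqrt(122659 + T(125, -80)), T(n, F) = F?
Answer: sqrt(-205684 - sqrt(122579))/2 ≈ 226.95*I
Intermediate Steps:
y = -sqrt(122579)/4 (y = -sqrt(122659 - 80)/4 = -sqrt(122579)/4 ≈ -87.528)
sqrt((y - 1*51673) + z(-36, 342)) = sqrt((-sqrt(122579)/4 - 1*51673) + (216 - 1*(-36))) = sqrt((-sqrt(122579)/4 - 51673) + (216 + 36)) = sqrt((-51673 - sqrt(122579)/4) + 252) = sqrt(-51421 - sqrt(122579)/4)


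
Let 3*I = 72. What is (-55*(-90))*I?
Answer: 118800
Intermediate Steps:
I = 24 (I = (⅓)*72 = 24)
(-55*(-90))*I = -55*(-90)*24 = 4950*24 = 118800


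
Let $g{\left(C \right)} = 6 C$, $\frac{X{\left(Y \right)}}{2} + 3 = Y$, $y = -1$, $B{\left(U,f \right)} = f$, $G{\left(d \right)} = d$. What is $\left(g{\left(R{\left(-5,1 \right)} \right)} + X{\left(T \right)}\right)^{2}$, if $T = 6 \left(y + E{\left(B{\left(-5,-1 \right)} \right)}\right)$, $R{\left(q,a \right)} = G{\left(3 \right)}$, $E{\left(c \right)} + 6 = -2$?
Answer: $9216$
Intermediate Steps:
$E{\left(c \right)} = -8$ ($E{\left(c \right)} = -6 - 2 = -8$)
$R{\left(q,a \right)} = 3$
$T = -54$ ($T = 6 \left(-1 - 8\right) = 6 \left(-9\right) = -54$)
$X{\left(Y \right)} = -6 + 2 Y$
$\left(g{\left(R{\left(-5,1 \right)} \right)} + X{\left(T \right)}\right)^{2} = \left(6 \cdot 3 + \left(-6 + 2 \left(-54\right)\right)\right)^{2} = \left(18 - 114\right)^{2} = \left(-96\right)^{2} = 9216$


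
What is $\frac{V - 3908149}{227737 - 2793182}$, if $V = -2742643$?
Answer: $\frac{6650792}{2565445} \approx 2.5925$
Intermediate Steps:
$\frac{V - 3908149}{227737 - 2793182} = \frac{-2742643 - 3908149}{227737 - 2793182} = - \frac{6650792}{-2565445} = \left(-6650792\right) \left(- \frac{1}{2565445}\right) = \frac{6650792}{2565445}$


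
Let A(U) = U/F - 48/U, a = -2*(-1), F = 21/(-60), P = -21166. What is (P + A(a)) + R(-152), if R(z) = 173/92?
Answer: -13648829/644 ≈ -21194.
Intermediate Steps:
F = -7/20 (F = 21*(-1/60) = -7/20 ≈ -0.35000)
R(z) = 173/92 (R(z) = 173*(1/92) = 173/92)
a = 2
A(U) = -48/U - 20*U/7 (A(U) = U/(-7/20) - 48/U = U*(-20/7) - 48/U = -20*U/7 - 48/U = -48/U - 20*U/7)
(P + A(a)) + R(-152) = (-21166 + (-48/2 - 20/7*2)) + 173/92 = (-21166 + (-48*½ - 40/7)) + 173/92 = (-21166 + (-24 - 40/7)) + 173/92 = (-21166 - 208/7) + 173/92 = -148370/7 + 173/92 = -13648829/644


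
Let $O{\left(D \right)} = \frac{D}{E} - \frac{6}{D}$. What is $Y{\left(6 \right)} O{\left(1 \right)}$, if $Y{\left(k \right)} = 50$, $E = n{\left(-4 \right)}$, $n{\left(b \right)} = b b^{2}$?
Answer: $- \frac{9625}{32} \approx -300.78$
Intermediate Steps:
$n{\left(b \right)} = b^{3}$
$E = -64$ ($E = \left(-4\right)^{3} = -64$)
$O{\left(D \right)} = - \frac{6}{D} - \frac{D}{64}$ ($O{\left(D \right)} = \frac{D}{-64} - \frac{6}{D} = D \left(- \frac{1}{64}\right) - \frac{6}{D} = - \frac{D}{64} - \frac{6}{D} = - \frac{6}{D} - \frac{D}{64}$)
$Y{\left(6 \right)} O{\left(1 \right)} = 50 \left(- \frac{6}{1} - \frac{1}{64}\right) = 50 \left(\left(-6\right) 1 - \frac{1}{64}\right) = 50 \left(-6 - \frac{1}{64}\right) = 50 \left(- \frac{385}{64}\right) = - \frac{9625}{32}$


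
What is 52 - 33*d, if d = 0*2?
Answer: 52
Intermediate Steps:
d = 0
52 - 33*d = 52 - 33*0 = 52 + 0 = 52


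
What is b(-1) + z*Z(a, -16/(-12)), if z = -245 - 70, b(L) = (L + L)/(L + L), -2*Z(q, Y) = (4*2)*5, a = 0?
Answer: 6301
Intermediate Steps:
Z(q, Y) = -20 (Z(q, Y) = -4*2*5/2 = -4*5 = -½*40 = -20)
b(L) = 1 (b(L) = (2*L)/((2*L)) = (2*L)*(1/(2*L)) = 1)
z = -315
b(-1) + z*Z(a, -16/(-12)) = 1 - 315*(-20) = 1 + 6300 = 6301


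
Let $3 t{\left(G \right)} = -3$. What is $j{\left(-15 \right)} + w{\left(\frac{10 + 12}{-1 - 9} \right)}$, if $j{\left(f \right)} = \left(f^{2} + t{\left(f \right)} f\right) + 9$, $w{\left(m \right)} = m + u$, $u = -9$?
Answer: $\frac{1189}{5} \approx 237.8$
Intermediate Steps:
$t{\left(G \right)} = -1$ ($t{\left(G \right)} = \frac{1}{3} \left(-3\right) = -1$)
$w{\left(m \right)} = -9 + m$ ($w{\left(m \right)} = m - 9 = -9 + m$)
$j{\left(f \right)} = 9 + f^{2} - f$ ($j{\left(f \right)} = \left(f^{2} - f\right) + 9 = 9 + f^{2} - f$)
$j{\left(-15 \right)} + w{\left(\frac{10 + 12}{-1 - 9} \right)} = \left(9 + \left(-15\right)^{2} - -15\right) - \left(9 - \frac{10 + 12}{-1 - 9}\right) = \left(9 + 225 + 15\right) - \left(9 - \frac{22}{-10}\right) = 249 + \left(-9 + 22 \left(- \frac{1}{10}\right)\right) = 249 - \frac{56}{5} = \frac{1189}{5}$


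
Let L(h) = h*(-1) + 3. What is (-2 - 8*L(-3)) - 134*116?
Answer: -15594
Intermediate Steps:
L(h) = 3 - h (L(h) = -h + 3 = 3 - h)
(-2 - 8*L(-3)) - 134*116 = (-2 - 8*(3 - 1*(-3))) - 134*116 = (-2 - 8*(3 + 3)) - 15544 = (-2 - 8*6) - 15544 = (-2 - 48) - 15544 = -50 - 15544 = -15594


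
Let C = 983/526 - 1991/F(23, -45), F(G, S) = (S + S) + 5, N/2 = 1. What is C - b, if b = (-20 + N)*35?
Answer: 29298121/44710 ≈ 655.29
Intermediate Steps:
N = 2 (N = 2*1 = 2)
F(G, S) = 5 + 2*S (F(G, S) = 2*S + 5 = 5 + 2*S)
b = -630 (b = (-20 + 2)*35 = -18*35 = -630)
C = 1130821/44710 (C = 983/526 - 1991/(5 + 2*(-45)) = 983*(1/526) - 1991/(5 - 90) = 983/526 - 1991/(-85) = 983/526 - 1991*(-1/85) = 983/526 + 1991/85 = 1130821/44710 ≈ 25.292)
C - b = 1130821/44710 - 1*(-630) = 1130821/44710 + 630 = 29298121/44710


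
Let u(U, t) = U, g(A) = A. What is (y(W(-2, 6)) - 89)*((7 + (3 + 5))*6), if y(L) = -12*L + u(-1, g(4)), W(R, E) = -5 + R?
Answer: -540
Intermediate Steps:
y(L) = -1 - 12*L (y(L) = -12*L - 1 = -1 - 12*L)
(y(W(-2, 6)) - 89)*((7 + (3 + 5))*6) = ((-1 - 12*(-5 - 2)) - 89)*((7 + (3 + 5))*6) = ((-1 - 12*(-7)) - 89)*((7 + 8)*6) = ((-1 + 84) - 89)*(15*6) = (83 - 89)*90 = -6*90 = -540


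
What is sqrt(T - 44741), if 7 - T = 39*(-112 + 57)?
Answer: I*sqrt(42589) ≈ 206.37*I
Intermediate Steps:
T = 2152 (T = 7 - 39*(-112 + 57) = 7 - 39*(-55) = 7 - 1*(-2145) = 7 + 2145 = 2152)
sqrt(T - 44741) = sqrt(2152 - 44741) = sqrt(-42589) = I*sqrt(42589)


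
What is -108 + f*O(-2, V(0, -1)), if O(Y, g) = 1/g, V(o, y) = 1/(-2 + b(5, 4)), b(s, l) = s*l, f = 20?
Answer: 252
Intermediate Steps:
b(s, l) = l*s
V(o, y) = 1/18 (V(o, y) = 1/(-2 + 4*5) = 1/(-2 + 20) = 1/18)
-108 + f*O(-2, V(0, -1)) = -108 + 20/(1/18) = -108 + 20*18 = -108 + 360 = 252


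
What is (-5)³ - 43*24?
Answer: -1157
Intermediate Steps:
(-5)³ - 43*24 = -125 - 1032 = -1157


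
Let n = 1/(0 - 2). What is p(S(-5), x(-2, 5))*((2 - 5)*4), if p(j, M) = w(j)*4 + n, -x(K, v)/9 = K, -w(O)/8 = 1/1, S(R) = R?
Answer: 390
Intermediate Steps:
w(O) = -8 (w(O) = -8/1 = -8*1 = -8)
x(K, v) = -9*K
n = -½ (n = 1/(-2) = -½ ≈ -0.50000)
p(j, M) = -65/2 (p(j, M) = -8*4 - ½ = -32 - ½ = -65/2)
p(S(-5), x(-2, 5))*((2 - 5)*4) = -65*(2 - 5)*4/2 = -(-195)*4/2 = -65/2*(-12) = 390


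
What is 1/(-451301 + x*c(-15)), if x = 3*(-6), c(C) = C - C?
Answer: -1/451301 ≈ -2.2158e-6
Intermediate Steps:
c(C) = 0
x = -18
1/(-451301 + x*c(-15)) = 1/(-451301 - 18*0) = 1/(-451301 + 0) = 1/(-451301) = -1/451301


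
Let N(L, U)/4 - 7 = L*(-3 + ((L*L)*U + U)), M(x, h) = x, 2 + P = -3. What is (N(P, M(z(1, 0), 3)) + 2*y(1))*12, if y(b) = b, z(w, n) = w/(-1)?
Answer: 7320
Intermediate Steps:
P = -5 (P = -2 - 3 = -5)
z(w, n) = -w (z(w, n) = w*(-1) = -w)
N(L, U) = 28 + 4*L*(-3 + U + U*L²) (N(L, U) = 28 + 4*(L*(-3 + ((L*L)*U + U))) = 28 + 4*(L*(-3 + (L²*U + U))) = 28 + 4*(L*(-3 + (U*L² + U))) = 28 + 4*(L*(-3 + (U + U*L²))) = 28 + 4*(L*(-3 + U + U*L²)) = 28 + 4*L*(-3 + U + U*L²))
(N(P, M(z(1, 0), 3)) + 2*y(1))*12 = ((28 - 12*(-5) + 4*(-5)*(-1*1) + 4*(-1*1)*(-5)³) + 2*1)*12 = ((28 + 60 + 4*(-5)*(-1) + 4*(-1)*(-125)) + 2)*12 = ((28 + 60 + 20 + 500) + 2)*12 = (608 + 2)*12 = 610*12 = 7320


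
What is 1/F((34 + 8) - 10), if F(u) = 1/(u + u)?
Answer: 64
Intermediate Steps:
F(u) = 1/(2*u)
1/F((34 + 8) - 10) = 1/(1/(2*((34 + 8) - 10))) = 1/(1/(2*(42 - 10))) = 1/((1/2)/32) = 1/((1/2)*(1/32)) = 1/(1/64) = 64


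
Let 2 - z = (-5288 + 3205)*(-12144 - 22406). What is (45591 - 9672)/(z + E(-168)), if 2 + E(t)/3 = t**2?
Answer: -3991/7986998 ≈ -0.00049969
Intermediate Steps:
E(t) = -6 + 3*t**2
z = -71967648 (z = 2 - (-5288 + 3205)*(-12144 - 22406) = 2 - (-2083)*(-34550) = 2 - 1*71967650 = 2 - 71967650 = -71967648)
(45591 - 9672)/(z + E(-168)) = (45591 - 9672)/(-71967648 + (-6 + 3*(-168)**2)) = 35919/(-71967648 + (-6 + 3*28224)) = 35919/(-71967648 + (-6 + 84672)) = 35919/(-71967648 + 84666) = 35919/(-71882982) = 35919*(-1/71882982) = -3991/7986998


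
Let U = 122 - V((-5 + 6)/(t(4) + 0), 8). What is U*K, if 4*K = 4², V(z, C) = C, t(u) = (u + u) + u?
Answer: 456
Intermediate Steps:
t(u) = 3*u (t(u) = 2*u + u = 3*u)
K = 4 (K = (¼)*4² = (¼)*16 = 4)
U = 114 (U = 122 - 1*8 = 122 - 8 = 114)
U*K = 114*4 = 456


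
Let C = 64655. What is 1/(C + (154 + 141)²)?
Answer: 1/151680 ≈ 6.5928e-6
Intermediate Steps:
1/(C + (154 + 141)²) = 1/(64655 + (154 + 141)²) = 1/(64655 + 295²) = 1/(64655 + 87025) = 1/151680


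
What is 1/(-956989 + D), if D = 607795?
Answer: -1/349194 ≈ -2.8637e-6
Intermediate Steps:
1/(-956989 + D) = 1/(-956989 + 607795) = 1/(-349194) = -1/349194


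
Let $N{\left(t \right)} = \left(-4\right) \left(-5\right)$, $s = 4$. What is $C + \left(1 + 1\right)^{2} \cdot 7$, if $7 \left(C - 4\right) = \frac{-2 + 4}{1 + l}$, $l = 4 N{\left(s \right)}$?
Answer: $\frac{18146}{567} \approx 32.004$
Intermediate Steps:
$N{\left(t \right)} = 20$
$l = 80$ ($l = 4 \cdot 20 = 80$)
$C = \frac{2270}{567}$ ($C = 4 + \frac{\left(-2 + 4\right) \frac{1}{1 + 80}}{7} = 4 + \frac{2 \cdot \frac{1}{81}}{7} = 4 + \frac{1}{7} \cdot \frac{2}{81} = 4 + \frac{2}{567} = \frac{2270}{567} \approx 4.0035$)
$C + \left(1 + 1\right)^{2} \cdot 7 = \frac{2270}{567} + \left(1 + 1\right)^{2} \cdot 7 = \frac{2270}{567} + 2^{2} \cdot 7 = \frac{2270}{567} + 4 \cdot 7 = \frac{2270}{567} + 28 = \frac{18146}{567}$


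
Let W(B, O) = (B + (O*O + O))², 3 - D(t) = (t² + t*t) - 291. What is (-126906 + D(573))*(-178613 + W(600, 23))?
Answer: -899578545570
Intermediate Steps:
D(t) = 294 - 2*t² (D(t) = 3 - ((t² + t*t) - 291) = 3 - ((t² + t²) - 291) = 3 - (2*t² - 291) = 3 - (-291 + 2*t²) = 3 + (291 - 2*t²) = 294 - 2*t²)
W(B, O) = (B + O + O²)² (W(B, O) = (B + (O² + O))² = (B + (O + O²))² = (B + O + O²)²)
(-126906 + D(573))*(-178613 + W(600, 23)) = (-126906 + (294 - 2*573²))*(-178613 + (600 + 23 + 23²)²) = (-126906 + (294 - 2*328329))*(-178613 + (600 + 23 + 529)²) = (-126906 + (294 - 656658))*(-178613 + 1152²) = (-126906 - 656364)*(-178613 + 1327104) = -783270*1148491 = -899578545570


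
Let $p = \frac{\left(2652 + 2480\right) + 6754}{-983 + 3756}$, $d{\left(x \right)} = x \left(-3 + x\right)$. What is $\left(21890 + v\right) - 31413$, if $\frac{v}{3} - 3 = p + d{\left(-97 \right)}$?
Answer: $\frac{54347636}{2773} \approx 19599.0$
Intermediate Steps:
$p = \frac{11886}{2773}$ ($p = \frac{5132 + 6754}{2773} = 11886 \cdot \frac{1}{2773} = \frac{11886}{2773} \approx 4.2863$)
$v = \frac{80754915}{2773}$ ($v = 9 + 3 \left(\frac{11886}{2773} - 97 \left(-3 - 97\right)\right) = 9 + 3 \left(\frac{11886}{2773} - -9700\right) = 9 + 3 \left(\frac{11886}{2773} + 9700\right) = 9 + 3 \cdot \frac{26909986}{2773} = 9 + \frac{80729958}{2773} = \frac{80754915}{2773} \approx 29122.0$)
$\left(21890 + v\right) - 31413 = \left(21890 + \frac{80754915}{2773}\right) - 31413 = \frac{141455885}{2773} - 31413 = \frac{54347636}{2773}$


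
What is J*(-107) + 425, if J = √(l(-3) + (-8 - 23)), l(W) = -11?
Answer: 425 - 107*I*√42 ≈ 425.0 - 693.44*I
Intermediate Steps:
J = I*√42 (J = √(-11 + (-8 - 23)) = √(-11 - 31) = √(-42) = I*√42 ≈ 6.4807*I)
J*(-107) + 425 = (I*√42)*(-107) + 425 = -107*I*√42 + 425 = 425 - 107*I*√42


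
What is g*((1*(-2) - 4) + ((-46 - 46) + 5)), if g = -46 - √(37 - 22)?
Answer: 4278 + 93*√15 ≈ 4638.2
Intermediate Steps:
g = -46 - √15 ≈ -49.873
g*((1*(-2) - 4) + ((-46 - 46) + 5)) = (-46 - √15)*((1*(-2) - 4) + ((-46 - 46) + 5)) = (-46 - √15)*((-2 - 4) + (-92 + 5)) = (-46 - √15)*(-6 - 87) = (-46 - √15)*(-93) = 4278 + 93*√15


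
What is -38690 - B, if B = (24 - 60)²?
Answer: -39986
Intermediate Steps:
B = 1296 (B = (-36)² = 1296)
-38690 - B = -38690 - 1*1296 = -38690 - 1296 = -39986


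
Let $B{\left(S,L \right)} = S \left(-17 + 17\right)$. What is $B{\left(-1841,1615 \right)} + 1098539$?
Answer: $1098539$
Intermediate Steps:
$B{\left(S,L \right)} = 0$ ($B{\left(S,L \right)} = S 0 = 0$)
$B{\left(-1841,1615 \right)} + 1098539 = 0 + 1098539 = 1098539$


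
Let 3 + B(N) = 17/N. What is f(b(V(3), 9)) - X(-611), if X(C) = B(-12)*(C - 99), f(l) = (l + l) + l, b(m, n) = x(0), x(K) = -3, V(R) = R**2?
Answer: -18869/6 ≈ -3144.8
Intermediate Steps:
B(N) = -3 + 17/N
b(m, n) = -3
f(l) = 3*l (f(l) = 2*l + l = 3*l)
X(C) = 1749/4 - 53*C/12 (X(C) = (-3 + 17/(-12))*(C - 99) = (-3 + 17*(-1/12))*(-99 + C) = (-3 - 17/12)*(-99 + C) = -53*(-99 + C)/12 = 1749/4 - 53*C/12)
f(b(V(3), 9)) - X(-611) = 3*(-3) - (1749/4 - 53/12*(-611)) = -9 - (1749/4 + 32383/12) = -9 - 1*18815/6 = -9 - 18815/6 = -18869/6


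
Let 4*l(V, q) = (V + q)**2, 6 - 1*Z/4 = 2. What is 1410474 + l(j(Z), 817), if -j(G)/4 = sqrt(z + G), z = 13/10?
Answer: 31548309/20 - 817*sqrt(1730)/5 ≈ 1.5706e+6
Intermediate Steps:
z = 13/10 (z = 13*(1/10) = 13/10 ≈ 1.3000)
Z = 16 (Z = 24 - 4*2 = 24 - 8 = 16)
j(G) = -4*sqrt(13/10 + G)
l(V, q) = (V + q)**2/4
1410474 + l(j(Z), 817) = 1410474 + (-2*sqrt(130 + 100*16)/5 + 817)**2/4 = 1410474 + (-2*sqrt(130 + 1600)/5 + 817)**2/4 = 1410474 + (-2*sqrt(1730)/5 + 817)**2/4 = 1410474 + (817 - 2*sqrt(1730)/5)**2/4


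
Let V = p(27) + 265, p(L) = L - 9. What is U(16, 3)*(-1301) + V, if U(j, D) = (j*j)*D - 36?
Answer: -952049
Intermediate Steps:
p(L) = -9 + L
U(j, D) = -36 + D*j² (U(j, D) = j²*D - 36 = D*j² - 36 = -36 + D*j²)
V = 283 (V = (-9 + 27) + 265 = 18 + 265 = 283)
U(16, 3)*(-1301) + V = (-36 + 3*16²)*(-1301) + 283 = (-36 + 3*256)*(-1301) + 283 = (-36 + 768)*(-1301) + 283 = 732*(-1301) + 283 = -952332 + 283 = -952049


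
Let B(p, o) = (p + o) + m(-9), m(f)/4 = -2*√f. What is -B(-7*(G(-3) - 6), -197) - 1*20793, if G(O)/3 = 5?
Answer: -20533 + 24*I ≈ -20533.0 + 24.0*I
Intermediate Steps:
G(O) = 15 (G(O) = 3*5 = 15)
m(f) = -8*√f (m(f) = 4*(-2*√f) = -8*√f)
B(p, o) = o + p - 24*I (B(p, o) = (p + o) - 24*I = (o + p) - 24*I = o + p - 24*I)
-B(-7*(G(-3) - 6), -197) - 1*20793 = -(-197 - 7*(15 - 6) - 24*I) - 1*20793 = -(-197 - 7*9 - 24*I) - 20793 = -(-197 - 63 - 24*I) - 20793 = -(-260 - 24*I) - 20793 = (260 + 24*I) - 20793 = -20533 + 24*I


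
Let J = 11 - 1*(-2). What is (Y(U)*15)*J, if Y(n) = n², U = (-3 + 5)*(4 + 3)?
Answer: 38220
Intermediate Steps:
U = 14 (U = 2*7 = 14)
J = 13 (J = 11 + 2 = 13)
(Y(U)*15)*J = (14²*15)*13 = (196*15)*13 = 2940*13 = 38220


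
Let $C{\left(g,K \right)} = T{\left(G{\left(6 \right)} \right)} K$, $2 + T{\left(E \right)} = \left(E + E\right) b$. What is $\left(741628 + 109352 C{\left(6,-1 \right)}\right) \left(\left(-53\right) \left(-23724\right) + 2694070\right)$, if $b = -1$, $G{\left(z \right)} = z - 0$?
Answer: $8979873225752$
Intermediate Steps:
$G{\left(z \right)} = z$ ($G{\left(z \right)} = z + 0 = z$)
$T{\left(E \right)} = -2 - 2 E$ ($T{\left(E \right)} = -2 + \left(E + E\right) \left(-1\right) = -2 + 2 E \left(-1\right) = -2 - 2 E$)
$C{\left(g,K \right)} = - 14 K$ ($C{\left(g,K \right)} = \left(-2 - 12\right) K = - 14 K$)
$\left(741628 + 109352 C{\left(6,-1 \right)}\right) \left(\left(-53\right) \left(-23724\right) + 2694070\right) = \left(741628 + 109352 \left(\left(-14\right) \left(-1\right)\right)\right) \left(\left(-53\right) \left(-23724\right) + 2694070\right) = \left(741628 + 109352 \cdot 14\right) \left(1257372 + 2694070\right) = \left(741628 + 1530928\right) 3951442 = 2272556 \cdot 3951442 = 8979873225752$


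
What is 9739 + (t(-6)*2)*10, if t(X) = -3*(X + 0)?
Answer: 10099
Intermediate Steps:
t(X) = -3*X
9739 + (t(-6)*2)*10 = 9739 + (-3*(-6)*2)*10 = 9739 + (18*2)*10 = 9739 + 36*10 = 9739 + 360 = 10099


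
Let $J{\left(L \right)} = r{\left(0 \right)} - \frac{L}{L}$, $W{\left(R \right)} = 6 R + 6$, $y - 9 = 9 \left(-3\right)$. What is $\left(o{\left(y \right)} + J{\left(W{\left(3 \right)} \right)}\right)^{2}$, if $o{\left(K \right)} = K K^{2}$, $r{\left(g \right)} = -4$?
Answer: $34070569$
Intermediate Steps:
$y = -18$ ($y = 9 + 9 \left(-3\right) = 9 - 27 = -18$)
$o{\left(K \right)} = K^{3}$
$W{\left(R \right)} = 6 + 6 R$
$J{\left(L \right)} = -5$ ($J{\left(L \right)} = -4 - \frac{L}{L} = -4 - 1 = -5$)
$\left(o{\left(y \right)} + J{\left(W{\left(3 \right)} \right)}\right)^{2} = \left(\left(-18\right)^{3} - 5\right)^{2} = \left(-5832 - 5\right)^{2} = \left(-5837\right)^{2} = 34070569$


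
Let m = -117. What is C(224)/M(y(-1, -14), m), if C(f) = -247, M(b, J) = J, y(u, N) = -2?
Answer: 19/9 ≈ 2.1111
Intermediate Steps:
C(224)/M(y(-1, -14), m) = -247/(-117) = -247*(-1/117) = 19/9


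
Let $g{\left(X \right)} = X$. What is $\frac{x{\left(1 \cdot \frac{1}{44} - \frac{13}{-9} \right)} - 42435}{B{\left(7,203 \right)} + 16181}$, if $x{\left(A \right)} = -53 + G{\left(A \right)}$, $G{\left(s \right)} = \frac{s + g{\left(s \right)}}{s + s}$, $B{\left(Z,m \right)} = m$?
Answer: $- \frac{42487}{16384} \approx -2.5932$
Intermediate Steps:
$G{\left(s \right)} = 1$ ($G{\left(s \right)} = \frac{s + s}{s + s} = \frac{2 s}{2 s} = 2 s \frac{1}{2 s} = 1$)
$x{\left(A \right)} = -52$ ($x{\left(A \right)} = -53 + 1 = -52$)
$\frac{x{\left(1 \cdot \frac{1}{44} - \frac{13}{-9} \right)} - 42435}{B{\left(7,203 \right)} + 16181} = \frac{-52 - 42435}{203 + 16181} = - \frac{42487}{16384}$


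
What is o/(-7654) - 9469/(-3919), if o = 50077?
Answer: -123776037/29996026 ≈ -4.1264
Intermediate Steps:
o/(-7654) - 9469/(-3919) = 50077/(-7654) - 9469/(-3919) = 50077*(-1/7654) - 9469*(-1/3919) = -50077/7654 + 9469/3919 = -123776037/29996026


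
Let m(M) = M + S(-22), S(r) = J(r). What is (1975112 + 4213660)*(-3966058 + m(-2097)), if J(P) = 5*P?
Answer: -24558687320580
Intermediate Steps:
S(r) = 5*r
m(M) = -110 + M (m(M) = M + 5*(-22) = M - 110 = -110 + M)
(1975112 + 4213660)*(-3966058 + m(-2097)) = (1975112 + 4213660)*(-3966058 + (-110 - 2097)) = 6188772*(-3966058 - 2207) = 6188772*(-3968265) = -24558687320580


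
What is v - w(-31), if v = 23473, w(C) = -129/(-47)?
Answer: 1103102/47 ≈ 23470.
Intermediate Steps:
w(C) = 129/47 (w(C) = -129*(-1/47) = 129/47)
v - w(-31) = 23473 - 1*129/47 = 23473 - 129/47 = 1103102/47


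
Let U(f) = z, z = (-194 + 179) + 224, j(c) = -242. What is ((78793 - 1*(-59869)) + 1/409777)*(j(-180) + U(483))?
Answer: -1875076446375/409777 ≈ -4.5758e+6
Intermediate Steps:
z = 209 (z = -15 + 224 = 209)
U(f) = 209
((78793 - 1*(-59869)) + 1/409777)*(j(-180) + U(483)) = ((78793 - 1*(-59869)) + 1/409777)*(-242 + 209) = ((78793 + 59869) + 1/409777)*(-33) = (138662 + 1/409777)*(-33) = (56820498375/409777)*(-33) = -1875076446375/409777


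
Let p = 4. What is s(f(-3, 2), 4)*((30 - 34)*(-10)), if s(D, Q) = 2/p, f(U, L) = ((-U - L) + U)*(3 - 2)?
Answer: 20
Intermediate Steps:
f(U, L) = -L (f(U, L) = ((-L - U) + U)*1 = -L*1 = -L)
s(D, Q) = 1/2 (s(D, Q) = 2/4 = 2*(1/4) = 1/2)
s(f(-3, 2), 4)*((30 - 34)*(-10)) = ((30 - 34)*(-10))/2 = (-4*(-10))/2 = (1/2)*40 = 20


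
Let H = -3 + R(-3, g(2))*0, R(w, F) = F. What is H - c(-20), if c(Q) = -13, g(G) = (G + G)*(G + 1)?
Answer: 10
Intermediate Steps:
g(G) = 2*G*(1 + G) (g(G) = (2*G)*(1 + G) = 2*G*(1 + G))
H = -3 (H = -3 + (2*2*(1 + 2))*0 = -3 + (2*2*3)*0 = -3 + 12*0 = -3 + 0 = -3)
H - c(-20) = -3 - 1*(-13) = -3 + 13 = 10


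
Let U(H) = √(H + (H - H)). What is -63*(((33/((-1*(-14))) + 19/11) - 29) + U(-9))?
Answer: 34533/22 - 189*I ≈ 1569.7 - 189.0*I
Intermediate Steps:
U(H) = √H (U(H) = √(H + 0) = √H)
-63*(((33/((-1*(-14))) + 19/11) - 29) + U(-9)) = -63*(((33/((-1*(-14))) + 19/11) - 29) + √(-9)) = -63*(((33/14 + 19*(1/11)) - 29) + 3*I) = -63*(((33*(1/14) + 19/11) - 29) + 3*I) = -63*(((33/14 + 19/11) - 29) + 3*I) = -63*((629/154 - 29) + 3*I) = -63*(-3837/154 + 3*I) = 34533/22 - 189*I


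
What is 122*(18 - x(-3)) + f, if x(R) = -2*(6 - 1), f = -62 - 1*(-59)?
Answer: 3413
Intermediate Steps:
f = -3 (f = -62 + 59 = -3)
x(R) = -10 (x(R) = -2*5 = -10)
122*(18 - x(-3)) + f = 122*(18 - 1*(-10)) - 3 = 122*(18 + 10) - 3 = 122*28 - 3 = 3416 - 3 = 3413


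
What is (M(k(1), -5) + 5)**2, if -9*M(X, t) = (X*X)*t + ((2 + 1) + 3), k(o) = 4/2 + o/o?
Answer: 784/9 ≈ 87.111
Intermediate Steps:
k(o) = 3 (k(o) = 4*(1/2) + 1 = 2 + 1 = 3)
M(X, t) = -2/3 - t*X**2/9 (M(X, t) = -((X*X)*t + ((2 + 1) + 3))/9 = -(X**2*t + (3 + 3))/9 = -(t*X**2 + 6)/9 = -(6 + t*X**2)/9 = -2/3 - t*X**2/9)
(M(k(1), -5) + 5)**2 = ((-2/3 - 1/9*(-5)*3**2) + 5)**2 = ((-2/3 - 1/9*(-5)*9) + 5)**2 = ((-2/3 + 5) + 5)**2 = (13/3 + 5)**2 = (28/3)**2 = 784/9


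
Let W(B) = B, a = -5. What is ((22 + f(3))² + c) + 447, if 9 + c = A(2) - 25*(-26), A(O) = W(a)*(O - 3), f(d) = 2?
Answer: 1669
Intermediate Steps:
A(O) = 15 - 5*O (A(O) = -5*(O - 3) = -5*(-3 + O) = 15 - 5*O)
c = 646 (c = -9 + ((15 - 5*2) - 25*(-26)) = -9 + ((15 - 10) + 650) = -9 + (5 + 650) = -9 + 655 = 646)
((22 + f(3))² + c) + 447 = ((22 + 2)² + 646) + 447 = (24² + 646) + 447 = (576 + 646) + 447 = 1222 + 447 = 1669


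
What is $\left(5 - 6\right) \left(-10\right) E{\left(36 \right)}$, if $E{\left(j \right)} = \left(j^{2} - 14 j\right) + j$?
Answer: $8280$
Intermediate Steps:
$E{\left(j \right)} = j^{2} - 13 j$
$\left(5 - 6\right) \left(-10\right) E{\left(36 \right)} = \left(5 - 6\right) \left(-10\right) 36 \left(-13 + 36\right) = \left(-1\right) \left(-10\right) 36 \cdot 23 = 10 \cdot 828 = 8280$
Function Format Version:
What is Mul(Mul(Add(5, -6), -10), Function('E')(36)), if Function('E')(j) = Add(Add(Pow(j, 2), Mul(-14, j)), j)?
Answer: 8280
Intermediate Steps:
Function('E')(j) = Add(Pow(j, 2), Mul(-13, j))
Mul(Mul(Add(5, -6), -10), Function('E')(36)) = Mul(Mul(Add(5, -6), -10), Mul(36, Add(-13, 36))) = Mul(Mul(-1, -10), Mul(36, 23)) = Mul(10, 828) = 8280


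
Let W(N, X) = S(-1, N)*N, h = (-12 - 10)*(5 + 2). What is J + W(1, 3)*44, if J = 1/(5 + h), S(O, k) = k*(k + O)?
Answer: -1/149 ≈ -0.0067114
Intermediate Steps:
S(O, k) = k*(O + k)
h = -154 (h = -22*7 = -154)
W(N, X) = N²*(-1 + N) (W(N, X) = (N*(-1 + N))*N = N²*(-1 + N))
J = -1/149 (J = 1/(5 - 154) = 1/(-149) = -1/149 ≈ -0.0067114)
J + W(1, 3)*44 = -1/149 + (1²*(-1 + 1))*44 = -1/149 + (1*0)*44 = -1/149 + 0*44 = -1/149 + 0 = -1/149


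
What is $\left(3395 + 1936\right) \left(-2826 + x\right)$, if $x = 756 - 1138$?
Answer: $-17101848$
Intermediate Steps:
$x = -382$
$\left(3395 + 1936\right) \left(-2826 + x\right) = \left(3395 + 1936\right) \left(-2826 - 382\right) = 5331 \left(-3208\right) = -17101848$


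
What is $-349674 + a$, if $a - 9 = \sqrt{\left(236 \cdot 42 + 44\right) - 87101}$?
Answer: $-349665 + i \sqrt{77145} \approx -3.4967 \cdot 10^{5} + 277.75 i$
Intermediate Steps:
$a = 9 + i \sqrt{77145}$ ($a = 9 + \sqrt{\left(236 \cdot 42 + 44\right) - 87101} = 9 + \sqrt{\left(9912 + 44\right) - 87101} = 9 + \sqrt{9956 - 87101} = 9 + \sqrt{-77145} = 9 + i \sqrt{77145} \approx 9.0 + 277.75 i$)
$-349674 + a = -349674 + \left(9 + i \sqrt{77145}\right) = -349665 + i \sqrt{77145}$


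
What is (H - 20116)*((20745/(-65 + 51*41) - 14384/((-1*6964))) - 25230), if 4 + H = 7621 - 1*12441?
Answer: 1109200497428330/1763633 ≈ 6.2893e+8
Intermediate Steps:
H = -4824 (H = -4 + (7621 - 1*12441) = -4 + (7621 - 12441) = -4 - 4820 = -4824)
(H - 20116)*((20745/(-65 + 51*41) - 14384/((-1*6964))) - 25230) = (-4824 - 20116)*((20745/(-65 + 51*41) - 14384/((-1*6964))) - 25230) = -24940*((20745/(-65 + 2091) - 14384/(-6964)) - 25230) = -24940*((20745/2026 - 14384*(-1/6964)) - 25230) = -24940*((20745*(1/2026) + 3596/1741) - 25230) = -24940*((20745/2026 + 3596/1741) - 25230) = -24940*(43402541/3527266 - 25230) = -24940*(-88949518639/3527266) = 1109200497428330/1763633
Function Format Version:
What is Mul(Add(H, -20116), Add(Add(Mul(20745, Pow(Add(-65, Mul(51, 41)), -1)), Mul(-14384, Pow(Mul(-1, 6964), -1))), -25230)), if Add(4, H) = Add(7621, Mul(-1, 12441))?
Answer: Rational(1109200497428330, 1763633) ≈ 6.2893e+8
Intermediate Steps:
H = -4824 (H = Add(-4, Add(7621, Mul(-1, 12441))) = Add(-4, Add(7621, -12441)) = Add(-4, -4820) = -4824)
Mul(Add(H, -20116), Add(Add(Mul(20745, Pow(Add(-65, Mul(51, 41)), -1)), Mul(-14384, Pow(Mul(-1, 6964), -1))), -25230)) = Mul(Add(-4824, -20116), Add(Add(Mul(20745, Pow(Add(-65, Mul(51, 41)), -1)), Mul(-14384, Pow(Mul(-1, 6964), -1))), -25230)) = Mul(-24940, Add(Add(Mul(20745, Pow(Add(-65, 2091), -1)), Mul(-14384, Pow(-6964, -1))), -25230)) = Mul(-24940, Add(Add(Mul(20745, Pow(2026, -1)), Mul(-14384, Rational(-1, 6964))), -25230)) = Mul(-24940, Add(Add(Mul(20745, Rational(1, 2026)), Rational(3596, 1741)), -25230)) = Mul(-24940, Add(Add(Rational(20745, 2026), Rational(3596, 1741)), -25230)) = Mul(-24940, Add(Rational(43402541, 3527266), -25230)) = Mul(-24940, Rational(-88949518639, 3527266)) = Rational(1109200497428330, 1763633)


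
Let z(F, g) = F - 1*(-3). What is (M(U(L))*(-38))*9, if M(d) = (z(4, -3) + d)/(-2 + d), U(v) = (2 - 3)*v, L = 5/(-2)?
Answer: -6498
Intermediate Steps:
z(F, g) = 3 + F (z(F, g) = F + 3 = 3 + F)
L = -5/2 (L = 5*(-½) = -5/2 ≈ -2.5000)
U(v) = -v
M(d) = (7 + d)/(-2 + d) (M(d) = ((3 + 4) + d)/(-2 + d) = (7 + d)/(-2 + d))
(M(U(L))*(-38))*9 = (((7 - 1*(-5/2))/(-2 - 1*(-5/2)))*(-38))*9 = (((7 + 5/2)/(-2 + 5/2))*(-38))*9 = (((19/2)/(½))*(-38))*9 = ((2*(19/2))*(-38))*9 = (19*(-38))*9 = -722*9 = -6498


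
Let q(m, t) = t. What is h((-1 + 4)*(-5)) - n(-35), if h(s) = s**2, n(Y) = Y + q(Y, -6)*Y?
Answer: 50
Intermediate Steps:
n(Y) = -5*Y (n(Y) = Y - 6*Y = -5*Y)
h((-1 + 4)*(-5)) - n(-35) = ((-1 + 4)*(-5))**2 - (-5)*(-35) = (3*(-5))**2 - 1*175 = (-15)**2 - 175 = 225 - 175 = 50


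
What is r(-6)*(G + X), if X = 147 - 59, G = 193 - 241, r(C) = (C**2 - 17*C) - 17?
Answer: 4840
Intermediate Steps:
r(C) = -17 + C**2 - 17*C
G = -48
X = 88
r(-6)*(G + X) = (-17 + (-6)**2 - 17*(-6))*(-48 + 88) = (-17 + 36 + 102)*40 = 121*40 = 4840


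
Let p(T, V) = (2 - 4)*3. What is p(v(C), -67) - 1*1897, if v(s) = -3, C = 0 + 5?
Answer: -1903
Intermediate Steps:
C = 5
p(T, V) = -6 (p(T, V) = -2*3 = -6)
p(v(C), -67) - 1*1897 = -6 - 1*1897 = -6 - 1897 = -1903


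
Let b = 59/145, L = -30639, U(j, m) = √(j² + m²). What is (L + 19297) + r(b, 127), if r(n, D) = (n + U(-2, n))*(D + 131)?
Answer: -1629368/145 + 258*√87581/145 ≈ -10710.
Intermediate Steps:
b = 59/145 (b = 59*(1/145) = 59/145 ≈ 0.40690)
r(n, D) = (131 + D)*(n + √(4 + n²)) (r(n, D) = (n + √((-2)² + n²))*(D + 131) = (n + √(4 + n²))*(131 + D) = (131 + D)*(n + √(4 + n²)))
(L + 19297) + r(b, 127) = (-30639 + 19297) + (131*(59/145) + 131*√(4 + (59/145)²) + 127*(59/145) + 127*√(4 + (59/145)²)) = -11342 + (7729/145 + 131*√(4 + 3481/21025) + 7493/145 + 127*√(4 + 3481/21025)) = -11342 + (7729/145 + 131*√(87581/21025) + 7493/145 + 127*√(87581/21025)) = -11342 + (7729/145 + 131*(√87581/145) + 7493/145 + 127*(√87581/145)) = -11342 + (7729/145 + 131*√87581/145 + 7493/145 + 127*√87581/145) = -11342 + (15222/145 + 258*√87581/145) = -1629368/145 + 258*√87581/145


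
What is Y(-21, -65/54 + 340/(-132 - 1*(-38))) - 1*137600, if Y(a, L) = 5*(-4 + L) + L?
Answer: -58225495/423 ≈ -1.3765e+5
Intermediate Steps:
Y(a, L) = -20 + 6*L (Y(a, L) = (-20 + 5*L) + L = -20 + 6*L)
Y(-21, -65/54 + 340/(-132 - 1*(-38))) - 1*137600 = (-20 + 6*(-65/54 + 340/(-132 - 1*(-38)))) - 1*137600 = (-20 + 6*(-65*1/54 + 340/(-132 + 38))) - 137600 = (-20 + 6*(-65/54 + 340/(-94))) - 137600 = (-20 + 6*(-65/54 + 340*(-1/94))) - 137600 = (-20 + 6*(-65/54 - 170/47)) - 137600 = (-20 + 6*(-12235/2538)) - 137600 = (-20 - 12235/423) - 137600 = -20695/423 - 137600 = -58225495/423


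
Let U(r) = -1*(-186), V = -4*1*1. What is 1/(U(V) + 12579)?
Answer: 1/12765 ≈ 7.8339e-5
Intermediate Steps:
V = -4 (V = -4*1 = -4)
U(r) = 186
1/(U(V) + 12579) = 1/(186 + 12579) = 1/12765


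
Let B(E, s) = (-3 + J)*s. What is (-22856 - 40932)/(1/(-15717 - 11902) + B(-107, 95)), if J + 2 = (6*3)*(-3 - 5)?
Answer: 880880386/195473473 ≈ 4.5064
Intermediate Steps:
J = -146 (J = -2 + (6*3)*(-3 - 5) = -2 + 18*(-8) = -2 - 144 = -146)
B(E, s) = -149*s (B(E, s) = (-3 - 146)*s = -149*s)
(-22856 - 40932)/(1/(-15717 - 11902) + B(-107, 95)) = (-22856 - 40932)/(1/(-15717 - 11902) - 149*95) = -63788/(1/(-27619) - 14155) = -63788/(-1/27619 - 14155) = -63788/(-390946946/27619) = -63788*(-27619/390946946) = 880880386/195473473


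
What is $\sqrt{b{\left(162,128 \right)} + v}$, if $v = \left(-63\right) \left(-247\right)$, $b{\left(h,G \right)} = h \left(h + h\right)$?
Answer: $3 \sqrt{7561} \approx 260.86$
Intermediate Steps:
$b{\left(h,G \right)} = 2 h^{2}$ ($b{\left(h,G \right)} = h 2 h = 2 h^{2}$)
$v = 15561$
$\sqrt{b{\left(162,128 \right)} + v} = \sqrt{2 \cdot 162^{2} + 15561} = \sqrt{2 \cdot 26244 + 15561} = \sqrt{52488 + 15561} = \sqrt{68049} = 3 \sqrt{7561}$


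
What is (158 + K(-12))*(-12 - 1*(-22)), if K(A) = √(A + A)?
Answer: 1580 + 20*I*√6 ≈ 1580.0 + 48.99*I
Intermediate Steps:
K(A) = √2*√A (K(A) = √(2*A) = √2*√A)
(158 + K(-12))*(-12 - 1*(-22)) = (158 + √2*√(-12))*(-12 - 1*(-22)) = (158 + √2*(2*I*√3))*(-12 + 22) = (158 + 2*I*√6)*10 = 1580 + 20*I*√6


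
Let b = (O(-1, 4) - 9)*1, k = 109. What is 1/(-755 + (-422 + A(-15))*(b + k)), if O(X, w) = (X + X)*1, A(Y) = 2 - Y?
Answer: -1/40445 ≈ -2.4725e-5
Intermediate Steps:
O(X, w) = 2*X (O(X, w) = (2*X)*1 = 2*X)
b = -11 (b = (2*(-1) - 9)*1 = (-2 - 9)*1 = -11*1 = -11)
1/(-755 + (-422 + A(-15))*(b + k)) = 1/(-755 + (-422 + (2 - 1*(-15)))*(-11 + 109)) = 1/(-755 + (-422 + (2 + 15))*98) = 1/(-755 + (-422 + 17)*98) = 1/(-755 - 405*98) = 1/(-755 - 39690) = 1/(-40445) = -1/40445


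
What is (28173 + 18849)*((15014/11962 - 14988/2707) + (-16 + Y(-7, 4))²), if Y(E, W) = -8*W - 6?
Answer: 2216728597046046/16190567 ≈ 1.3691e+8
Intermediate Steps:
Y(E, W) = -6 - 8*W
(28173 + 18849)*((15014/11962 - 14988/2707) + (-16 + Y(-7, 4))²) = (28173 + 18849)*((15014/11962 - 14988/2707) + (-16 + (-6 - 8*4))²) = 47022*((15014*(1/11962) - 14988*1/2707) + (-16 + (-6 - 32))²) = 47022*((7507/5981 - 14988/2707) + (-16 - 38)²) = 47022*(-69321779/16190567 + (-54)²) = 47022*(-69321779/16190567 + 2916) = 47022*(47142371593/16190567) = 2216728597046046/16190567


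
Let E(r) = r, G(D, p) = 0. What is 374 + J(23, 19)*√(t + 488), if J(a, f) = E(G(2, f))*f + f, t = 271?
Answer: 374 + 19*√759 ≈ 897.45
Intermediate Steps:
J(a, f) = f (J(a, f) = 0*f + f = 0 + f = f)
374 + J(23, 19)*√(t + 488) = 374 + 19*√(271 + 488) = 374 + 19*√759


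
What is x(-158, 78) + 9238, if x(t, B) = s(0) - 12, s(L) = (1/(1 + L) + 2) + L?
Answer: 9229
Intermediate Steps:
s(L) = 2 + L + 1/(1 + L) (s(L) = (2 + 1/(1 + L)) + L = 2 + L + 1/(1 + L))
x(t, B) = -9 (x(t, B) = (3 + 0² + 3*0)/(1 + 0) - 12 = (3 + 0 + 0)/1 - 12 = 1*3 - 12 = 3 - 12 = -9)
x(-158, 78) + 9238 = -9 + 9238 = 9229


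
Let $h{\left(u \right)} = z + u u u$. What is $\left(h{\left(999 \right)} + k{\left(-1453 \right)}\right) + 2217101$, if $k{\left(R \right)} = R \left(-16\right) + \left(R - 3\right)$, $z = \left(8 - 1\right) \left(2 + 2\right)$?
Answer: $999241920$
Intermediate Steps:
$z = 28$ ($z = 7 \cdot 4 = 28$)
$k{\left(R \right)} = -3 - 15 R$ ($k{\left(R \right)} = - 16 R + \left(-3 + R\right) = -3 - 15 R$)
$h{\left(u \right)} = 28 + u^{3}$ ($h{\left(u \right)} = 28 + u u u = 28 + u^{2} u = 28 + u^{3}$)
$\left(h{\left(999 \right)} + k{\left(-1453 \right)}\right) + 2217101 = \left(\left(28 + 999^{3}\right) - -21792\right) + 2217101 = \left(\left(28 + 997002999\right) + \left(-3 + 21795\right)\right) + 2217101 = \left(997003027 + 21792\right) + 2217101 = 997024819 + 2217101 = 999241920$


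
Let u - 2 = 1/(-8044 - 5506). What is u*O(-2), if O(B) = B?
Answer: -27099/6775 ≈ -3.9999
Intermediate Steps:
u = 27099/13550 (u = 2 + 1/(-8044 - 5506) = 2 + 1/(-13550) = 2 - 1/13550 = 27099/13550 ≈ 1.9999)
u*O(-2) = (27099/13550)*(-2) = -27099/6775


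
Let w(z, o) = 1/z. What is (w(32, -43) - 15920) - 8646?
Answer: -786111/32 ≈ -24566.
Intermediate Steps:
(w(32, -43) - 15920) - 8646 = (1/32 - 15920) - 8646 = -509439/32 - 8646 = -786111/32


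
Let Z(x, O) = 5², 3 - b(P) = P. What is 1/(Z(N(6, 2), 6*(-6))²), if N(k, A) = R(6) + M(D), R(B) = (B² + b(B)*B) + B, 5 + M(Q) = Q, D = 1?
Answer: 1/625 ≈ 0.0016000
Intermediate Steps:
b(P) = 3 - P
M(Q) = -5 + Q
R(B) = B + B² + B*(3 - B) (R(B) = (B² + (3 - B)*B) + B = (B² + B*(3 - B)) + B = B + B² + B*(3 - B))
N(k, A) = 20 (N(k, A) = 4*6 + (-5 + 1) = 24 - 4 = 20)
Z(x, O) = 25
1/(Z(N(6, 2), 6*(-6))²) = 1/(25²) = 1/625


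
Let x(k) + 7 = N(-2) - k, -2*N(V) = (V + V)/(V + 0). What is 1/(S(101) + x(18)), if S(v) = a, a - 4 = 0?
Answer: -1/22 ≈ -0.045455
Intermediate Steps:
a = 4 (a = 4 + 0 = 4)
S(v) = 4
N(V) = -1 (N(V) = -(V + V)/(2*(V + 0)) = -2*V/(2*V) = -½*2 = -1)
x(k) = -8 - k (x(k) = -7 + (-1 - k) = -8 - k)
1/(S(101) + x(18)) = 1/(4 + (-8 - 1*18)) = 1/(4 + (-8 - 18)) = 1/(4 - 26) = 1/(-22) = -1/22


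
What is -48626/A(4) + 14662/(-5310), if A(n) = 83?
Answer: -129710503/220365 ≈ -588.62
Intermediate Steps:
-48626/A(4) + 14662/(-5310) = -48626/83 + 14662/(-5310) = -48626*1/83 + 14662*(-1/5310) = -48626/83 - 7331/2655 = -129710503/220365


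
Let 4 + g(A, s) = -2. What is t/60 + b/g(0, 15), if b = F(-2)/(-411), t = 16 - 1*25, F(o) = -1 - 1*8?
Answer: -421/2740 ≈ -0.15365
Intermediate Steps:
F(o) = -9 (F(o) = -1 - 8 = -9)
g(A, s) = -6 (g(A, s) = -4 - 2 = -6)
t = -9 (t = 16 - 25 = -9)
b = 3/137 (b = -9/(-411) = -9*(-1/411) = 3/137 ≈ 0.021898)
t/60 + b/g(0, 15) = -9/60 + (3/137)/(-6) = -9*1/60 + (3/137)*(-⅙) = -3/20 - 1/274 = -421/2740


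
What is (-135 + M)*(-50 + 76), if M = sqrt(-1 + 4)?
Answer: -3510 + 26*sqrt(3) ≈ -3465.0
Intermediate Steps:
M = sqrt(3) ≈ 1.7320
(-135 + M)*(-50 + 76) = (-135 + sqrt(3))*(-50 + 76) = (-135 + sqrt(3))*26 = -3510 + 26*sqrt(3)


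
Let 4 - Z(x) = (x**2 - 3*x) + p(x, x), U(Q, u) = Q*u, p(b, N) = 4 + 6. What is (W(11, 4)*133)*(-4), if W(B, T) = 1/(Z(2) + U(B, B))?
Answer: -532/117 ≈ -4.5470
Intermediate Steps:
p(b, N) = 10
Z(x) = -6 - x**2 + 3*x (Z(x) = 4 - ((x**2 - 3*x) + 10) = 4 - (10 + x**2 - 3*x) = 4 + (-10 - x**2 + 3*x) = -6 - x**2 + 3*x)
W(B, T) = 1/(-4 + B**2) (W(B, T) = 1/((-6 - 1*2**2 + 3*2) + B*B) = 1/((-6 - 1*4 + 6) + B**2) = 1/((-6 - 4 + 6) + B**2) = 1/(-4 + B**2))
(W(11, 4)*133)*(-4) = (133/(-4 + 11**2))*(-4) = (133/(-4 + 121))*(-4) = (133/117)*(-4) = -532/117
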